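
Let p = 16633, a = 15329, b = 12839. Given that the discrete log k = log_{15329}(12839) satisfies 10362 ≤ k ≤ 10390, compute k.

Compute 15329^10362 mod 16633 = 5881, then multiply by 15329 repeatedly:
  15329^10362=5881  15329^10363=15622  15329^10364=4337  15329^10365=16405  15329^10366=14551
  15329^10367=3749  15329^10368=1406  15329^10369=12839
Found 12839 at exponent 10369.

10369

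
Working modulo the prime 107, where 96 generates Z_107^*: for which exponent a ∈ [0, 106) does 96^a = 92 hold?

Baby-step giant-step with m = ceil(sqrt(106)) = 11.
Baby table (96^j mod 107 for j=0..10):
  0:1  1:96  2:14  3:60  4:89  5:91  6:69  7:97
  8:3  9:74  10:42
Giant step factor: 96^(-11) ≡ 22 (mod 107).
Scan 92·22^i mod 107 for i = 0, 1, …:
  i=0: 92   i=1: 98   i=2: 16   i=3: 31
  i=4: 40   i=5: 24   i=6: 100   i=7: 60
Match at i=7, j=3: a = 7·11 + 3 = 80.

80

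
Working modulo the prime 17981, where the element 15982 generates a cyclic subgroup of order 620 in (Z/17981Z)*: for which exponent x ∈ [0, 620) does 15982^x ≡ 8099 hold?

493

Baby-step giant-step with m = ceil(sqrt(620)) = 25.
Baby table (15982^j mod 17981 for j=0..24):
  0:1  1:15982  2:4219  3:17289  4:16752  5:11355  6:11358  7:5361
  8:37  9:15942  10:12255  11:10358  12:8470  13:6572  14:6683  15:566
  16:1369  17:14462  18:3910  19:5645  20:7713  21:9411  22:13518  23:2961
  24:14691
Giant step factor: 15982^(-25) ≡ 13888 (mod 17981).
Scan 8099·13888^i mod 17981 for i = 0, 1, …:
  i=0: 8099   i=1: 7757   i=2: 5045   i=3: 10984
  i=4: 12969   i=5: 15776   i=6: 16584   i=7: 17944
  i=8: 7593   i=9: 11000     …   i=18: 2323
  i=19: 3910
Match at i=19, j=18: x = 19·25 + 18 = 493.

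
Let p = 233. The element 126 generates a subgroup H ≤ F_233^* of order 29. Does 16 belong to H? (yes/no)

yes

16 ∈ ⟨126⟩ iff 16^29 ≡ 1 (mod 233), since |⟨126⟩| = 29.
16^29 mod 233 = 1.
Since 1 = 1, 16 lies in the subgroup.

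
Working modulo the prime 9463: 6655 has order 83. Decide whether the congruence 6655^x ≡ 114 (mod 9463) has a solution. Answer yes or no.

yes

114 ∈ ⟨6655⟩ iff 114^83 ≡ 1 (mod 9463), since |⟨6655⟩| = 83.
114^83 mod 9463 = 1.
Since 1 = 1, 114 lies in the subgroup.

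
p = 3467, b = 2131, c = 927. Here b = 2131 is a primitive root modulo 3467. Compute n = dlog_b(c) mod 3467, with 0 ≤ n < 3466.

169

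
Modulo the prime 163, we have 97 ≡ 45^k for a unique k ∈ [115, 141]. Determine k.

122

Compute 45^115 mod 163 = 128, then multiply by 45 repeatedly:
  45^115=128  45^116=55  45^117=30  45^118=46  45^119=114
  45^120=77  45^121=42  45^122=97
Found 97 at exponent 122.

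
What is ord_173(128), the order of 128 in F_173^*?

The order of 128 must divide p − 1 = 172 = 2^2 · 43.
Divisors: 1, 2, 4, 43, 86, 172.
Check each in increasing order: 128^1 ≡ 128;  128^2 ≡ 122;  128^4 ≡ 6;  128^43 ≡ 93;  128^86 ≡ 172;  128^172 ≡ 1.
Smallest exponent giving 1 is 172.

172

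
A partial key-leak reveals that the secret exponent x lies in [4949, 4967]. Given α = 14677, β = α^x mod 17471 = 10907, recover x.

Compute 14677^4949 mod 17471 = 15036, then multiply by 14677 repeatedly:
  14677^4949=15036  14677^4950=7171  14677^4951=3463  14677^4952=3312  14677^4953=5902
  14677^4954=2436  14677^4955=7506  14677^4956=10907
Found 10907 at exponent 4956.

4956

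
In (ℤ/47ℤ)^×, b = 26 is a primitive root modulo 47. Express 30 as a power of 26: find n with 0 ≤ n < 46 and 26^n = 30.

Baby-step giant-step with m = ceil(sqrt(46)) = 7.
Baby table (26^j mod 47 for j=0..6):
  0:1  1:26  2:18  3:45  4:42  5:11  6:4
Giant step factor: 26^(-7) ≡ 33 (mod 47).
Scan 30·33^i mod 47 for i = 0, 1, …:
  i=0: 30   i=1: 3   i=2: 5   i=3: 24
  i=4: 40   i=5: 4
Match at i=5, j=6: n = 5·7 + 6 = 41.

41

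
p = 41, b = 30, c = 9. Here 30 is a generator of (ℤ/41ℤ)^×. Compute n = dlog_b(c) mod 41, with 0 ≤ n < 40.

10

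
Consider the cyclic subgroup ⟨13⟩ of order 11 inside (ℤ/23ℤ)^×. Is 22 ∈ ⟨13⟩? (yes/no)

22 ∈ ⟨13⟩ iff 22^11 ≡ 1 (mod 23), since |⟨13⟩| = 11.
22^11 mod 23 = 22.
Since 22 ≠ 1, 22 does not lie in the subgroup.

no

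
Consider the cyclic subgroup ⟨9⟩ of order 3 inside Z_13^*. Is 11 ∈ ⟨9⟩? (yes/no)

no

⟨9⟩ has order 3; its elements mod 13 are {1, 3, 9}.
11 is not in this set.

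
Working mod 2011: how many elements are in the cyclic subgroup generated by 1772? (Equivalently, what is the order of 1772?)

1005

The order of 1772 must divide p − 1 = 2010 = 2 · 3 · 5 · 67.
Divisors: 1, 2, 3, 5, 6, 10, 15, 30, 67, 134, 201, 335, 402, 670, 1005, 2010.
Check each in increasing order: 1772^1 ≡ 1772;  1772^2 ≡ 813;  1772^3 ≡ 760;  1772^5 ≡ 503;  1772^6 ≡ 443;  1772^10 ≡ 1634;  1772^15 ≡ 1414;  1772^30 ≡ 462;  1772^67 ≡ 1201;  1772^134 ≡ 514;  1772^201 ≡ 1948;  1772^335 ≡ 1805;  1772^402 ≡ 1958;  1772^670 ≡ 205;  1772^1005 ≡ 1.
Smallest exponent giving 1 is 1005.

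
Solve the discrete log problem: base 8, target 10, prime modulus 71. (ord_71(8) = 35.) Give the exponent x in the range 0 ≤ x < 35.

Successive powers of 8 modulo 71:
  8^0=1  8^1=8  8^2=64  8^3=15  8^4=49  8^5=37
  8^6=12  8^7=25  8^8=58  8^9=38  8^10=20  8^11=18
  8^12=2  8^13=16  8^14=57  8^15=30  8^16=27  8^17=3
  8^18=24  8^19=50  8^20=45  8^21=5  8^22=40  8^23=36
  8^24=4  8^25=32  8^26=43  8^27=60  8^28=54  8^29=6
  8^30=48  8^31=29  8^32=19  8^33=10
So 8^33 ≡ 10 (mod 71), giving x = 33.

33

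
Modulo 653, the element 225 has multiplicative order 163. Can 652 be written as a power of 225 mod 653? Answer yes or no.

652 ∈ ⟨225⟩ iff 652^163 ≡ 1 (mod 653), since |⟨225⟩| = 163.
652^163 mod 653 = 652.
Since 652 ≠ 1, 652 does not lie in the subgroup.

no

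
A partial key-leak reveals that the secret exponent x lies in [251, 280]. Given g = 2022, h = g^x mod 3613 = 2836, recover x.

273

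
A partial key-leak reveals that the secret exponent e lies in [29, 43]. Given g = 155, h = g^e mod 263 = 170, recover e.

31

Compute 155^29 mod 263 = 19, then multiply by 155 repeatedly:
  155^29=19  155^30=52  155^31=170
Found 170 at exponent 31.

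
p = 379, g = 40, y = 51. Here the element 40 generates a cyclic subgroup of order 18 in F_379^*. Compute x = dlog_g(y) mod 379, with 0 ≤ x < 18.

Successive powers of 40 modulo 379:
  40^0=1  40^1=40  40^2=84  40^3=328  40^4=234  40^5=264
  40^6=327  40^7=194  40^8=180  40^9=378  40^10=339  40^11=295
  40^12=51
So 40^12 ≡ 51 (mod 379), giving x = 12.

12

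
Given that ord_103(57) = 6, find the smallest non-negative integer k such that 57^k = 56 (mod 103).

2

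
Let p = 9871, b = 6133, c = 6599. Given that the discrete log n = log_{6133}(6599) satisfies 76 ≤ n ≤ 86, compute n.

Compute 6133^76 mod 9871 = 4014, then multiply by 6133 repeatedly:
  6133^76=4014  6133^77=9459  6133^78=180  6133^79=8259  6133^80=4346
  6133^81=2318  6133^82=2054  6133^83=1786  6133^84=6599
Found 6599 at exponent 84.

84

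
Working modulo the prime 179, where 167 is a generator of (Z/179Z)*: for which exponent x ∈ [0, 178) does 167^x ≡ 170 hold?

Successive powers of 167 modulo 179:
  167^0=1  167^1=167  167^2=144  167^3=62  167^4=151  167^5=157
  167^6=85  167^7=54  167^8=68  167^9=79  167^10=126  167^11=99
  167^12=65  167^13=115  167^14=52  167^15=92  167^16=149  167^17=2
  167^18=155  167^19=109  167^20=124  167^21=123  167^22=135  167^23=170
So 167^23 ≡ 170 (mod 179), giving x = 23.

23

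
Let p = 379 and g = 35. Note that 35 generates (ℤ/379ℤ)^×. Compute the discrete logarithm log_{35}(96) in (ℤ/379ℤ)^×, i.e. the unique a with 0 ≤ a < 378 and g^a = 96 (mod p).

Baby-step giant-step with m = ceil(sqrt(378)) = 20.
Baby table (35^j mod 379 for j=0..19):
  0:1  1:35  2:88  3:48  4:164  5:55  6:30  7:292
  8:366  9:303  10:372  11:134  12:142  13:43  14:368  15:373
  16:169  17:230  18:91  19:153
Giant step factor: 35^(-20) ≡ 263 (mod 379).
Scan 96·263^i mod 379 for i = 0, 1, …:
  i=0: 96   i=1: 234   i=2: 144   i=3: 351
  i=4: 216   i=5: 337   i=6: 324   i=7: 316
  i=8: 107   i=9: 95     …   i=14: 219
  i=15: 368
Match at i=15, j=14: a = 15·20 + 14 = 314.

314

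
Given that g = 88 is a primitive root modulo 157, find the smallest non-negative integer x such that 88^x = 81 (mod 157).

Baby-step giant-step with m = ceil(sqrt(156)) = 13.
Baby table (88^j mod 157 for j=0..12):
  0:1  1:88  2:51  3:92  4:89  5:139  6:143  7:24
  8:71  9:125  10:10  11:95  12:39
Giant step factor: 88^(-13) ≡ 107 (mod 157).
Scan 81·107^i mod 157 for i = 0, 1, …:
  i=0: 81   i=1: 32   i=2: 127   i=3: 87
  i=4: 46   i=5: 55   i=6: 76   i=7: 125
Match at i=7, j=9: x = 7·13 + 9 = 100.

100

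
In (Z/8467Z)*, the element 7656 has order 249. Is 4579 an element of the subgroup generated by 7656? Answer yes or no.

4579 ∈ ⟨7656⟩ iff 4579^249 ≡ 1 (mod 8467), since |⟨7656⟩| = 249.
4579^249 mod 8467 = 1.
Since 1 = 1, 4579 lies in the subgroup.

yes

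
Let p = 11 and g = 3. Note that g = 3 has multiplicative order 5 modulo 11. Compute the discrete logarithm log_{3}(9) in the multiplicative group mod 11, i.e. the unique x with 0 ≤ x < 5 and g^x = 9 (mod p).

2

Successive powers of 3 modulo 11:
  3^0=1  3^1=3  3^2=9
So 3^2 ≡ 9 (mod 11), giving x = 2.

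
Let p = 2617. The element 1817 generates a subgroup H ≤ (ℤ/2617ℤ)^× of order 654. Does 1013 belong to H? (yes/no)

no

1013 ∈ ⟨1817⟩ iff 1013^654 ≡ 1 (mod 2617), since |⟨1817⟩| = 654.
1013^654 mod 2617 = 1950.
Since 1950 ≠ 1, 1013 does not lie in the subgroup.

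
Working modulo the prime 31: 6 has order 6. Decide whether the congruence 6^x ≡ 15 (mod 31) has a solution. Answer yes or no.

no

15 ∈ ⟨6⟩ iff 15^6 ≡ 1 (mod 31), since |⟨6⟩| = 6.
15^6 mod 31 = 16.
Since 16 ≠ 1, 15 does not lie in the subgroup.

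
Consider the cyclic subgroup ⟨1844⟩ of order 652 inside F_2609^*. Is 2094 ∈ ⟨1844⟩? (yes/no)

2094 ∈ ⟨1844⟩ iff 2094^652 ≡ 1 (mod 2609), since |⟨1844⟩| = 652.
2094^652 mod 2609 = 1.
Since 1 = 1, 2094 lies in the subgroup.

yes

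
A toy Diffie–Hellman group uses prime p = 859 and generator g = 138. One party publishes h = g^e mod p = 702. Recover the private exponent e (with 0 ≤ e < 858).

Baby-step giant-step with m = ceil(sqrt(858)) = 30.
Baby table (138^j mod 859 for j=0..29):
  0:1  1:138  2:146  3:391  4:700  5:392  6:838  7:538
  8:370  9:379  10:762  11:358  12:441  13:728  14:820  15:631
  16:319  17:213  18:188  19:174  20:819  21:493  22:173  23:681
  24:347  25:641  26:840  27:814  28:662  29:302
Giant step factor: 138^(-30) ≡ 474 (mod 859).
Scan 702·474^i mod 859 for i = 0, 1, …:
  i=0: 702   i=1: 315   i=2: 703   i=3: 789
  i=4: 321   i=5: 111   i=6: 215   i=7: 548
  i=8: 334   i=9: 260     …   i=17: 760
  i=18: 319
Match at i=18, j=16: e = 18·30 + 16 = 556.

556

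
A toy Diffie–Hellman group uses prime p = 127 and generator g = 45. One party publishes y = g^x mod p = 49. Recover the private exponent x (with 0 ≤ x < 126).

4

Baby-step giant-step with m = ceil(sqrt(126)) = 12.
Baby table (45^j mod 127 for j=0..11):
  0:1  1:45  2:120  3:66  4:49  5:46  6:38  7:59
  8:115  9:95  10:84  11:97
Giant step factor: 45^(-12) ≡ 100 (mod 127).
Scan 49·100^i mod 127 for i = 0, 1, …:
  i=0: 49
Match at i=0, j=4: x = 0·12 + 4 = 4.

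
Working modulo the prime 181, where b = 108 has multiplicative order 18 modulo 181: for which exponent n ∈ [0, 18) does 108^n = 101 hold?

11

Successive powers of 108 modulo 181:
  108^0=1  108^1=108  108^2=80  108^3=133  108^4=65  108^5=142
  108^6=132  108^7=138  108^8=62  108^9=180  108^10=73  108^11=101
So 108^11 ≡ 101 (mod 181), giving n = 11.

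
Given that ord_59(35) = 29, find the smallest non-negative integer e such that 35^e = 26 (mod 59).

Successive powers of 35 modulo 59:
  35^0=1  35^1=35  35^2=45  35^3=41  35^4=19  35^5=16
  35^6=29  35^7=12  35^8=7  35^9=9  35^10=20  35^11=51
  35^12=15  35^13=53  35^14=26
So 35^14 ≡ 26 (mod 59), giving e = 14.

14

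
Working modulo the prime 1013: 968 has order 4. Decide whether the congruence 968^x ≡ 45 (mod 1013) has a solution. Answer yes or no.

⟨968⟩ has order 4; its elements mod 1013 are {1, 45, 968, 1012}.
45 is in this set.

yes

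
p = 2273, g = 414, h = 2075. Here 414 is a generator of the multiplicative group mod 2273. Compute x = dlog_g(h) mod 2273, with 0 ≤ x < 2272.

397

Baby-step giant-step with m = ceil(sqrt(2272)) = 48.
Baby table (414^j mod 2273 for j=0..47):
  0:1  1:414  2:921  3:1703  4:412  5:93  6:2134  7:1552
  8:1542  9:1948  10:1830  11:711  12:1137  13:207  14:1597  15:1988
  16:206  17:1183  18:1067  19:776  20:771  21:974  22:915  23:1492
  24:1705  25:1240  26:1935  27:994  28:103  29:1728  30:1670  31:388
  32:1522  33:487  34:1594  35:746  36:1989  37:620  38:2104  39:497
  40:1188  41:864  42:835  43:194  44:761  45:1380  46:797  47:373
Giant step factor: 414^(-48) ≡ 16 (mod 2273).
Scan 2075·16^i mod 2273 for i = 0, 1, …:
  i=0: 2075   i=1: 1378   i=2: 1591   i=3: 453
  i=4: 429   i=5: 45   i=6: 720   i=7: 155
  i=8: 207
Match at i=8, j=13: x = 8·48 + 13 = 397.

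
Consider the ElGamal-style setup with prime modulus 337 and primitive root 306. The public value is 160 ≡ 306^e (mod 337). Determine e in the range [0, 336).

37

Baby-step giant-step with m = ceil(sqrt(336)) = 19.
Baby table (306^j mod 337 for j=0..18):
  0:1  1:306  2:287  3:202  4:141  5:10  6:27  7:174
  8:335  9:62  10:100  11:270  12:55  13:317  14:283  15:326
  16:4  17:213  18:137
Giant step factor: 306^(-19) ≡ 83 (mod 337).
Scan 160·83^i mod 337 for i = 0, 1, …:
  i=0: 160   i=1: 137
Match at i=1, j=18: e = 1·19 + 18 = 37.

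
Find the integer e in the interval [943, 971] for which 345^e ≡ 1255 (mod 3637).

Compute 345^943 mod 3637 = 604, then multiply by 345 repeatedly:
  345^943=604  345^944=1071  345^945=2158  345^946=2562  345^947=99
  345^948=1422  345^949=3232  345^950=2118  345^951=3310  345^952=3569
  345^953=1999  345^954=2262  345^955=2072  345^956=1988  345^957=2104
  345^958=2117  345^959=2965  345^960=928  345^961=104  345^962=3147
  345^963=1889  345^964=682  345^965=2522  345^966=847  345^967=1255
Found 1255 at exponent 967.

967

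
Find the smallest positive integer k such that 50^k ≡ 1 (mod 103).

The order of 50 must divide p − 1 = 102 = 2 · 3 · 17.
Divisors: 1, 2, 3, 6, 17, 34, 51, 102.
Check each in increasing order: 50^1 ≡ 50;  50^2 ≡ 28;  50^3 ≡ 61;  50^6 ≡ 13;  50^17 ≡ 46;  50^34 ≡ 56;  50^51 ≡ 1.
Smallest exponent giving 1 is 51.

51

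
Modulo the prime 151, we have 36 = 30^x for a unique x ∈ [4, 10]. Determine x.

4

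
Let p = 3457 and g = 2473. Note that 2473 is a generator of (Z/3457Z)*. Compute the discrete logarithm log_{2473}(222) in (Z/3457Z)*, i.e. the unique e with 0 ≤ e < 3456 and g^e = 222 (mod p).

2064

Baby-step giant-step with m = ceil(sqrt(3456)) = 59.
Baby table (2473^j mod 3457 for j=0..58):
  0:1  1:2473  2:296  3:2581  4:1191  5:3436  6:3379  7:698
  8:1111  9:2645  10:441  11:1638  12:2627  13:868  14:3224  15:1110
  16:172  17:145  18:2514  19:1436  20:889  21:3302  22:412  23:2518
  24:957  25:2073  26:3255  27:1719  28:2434  29:645  30:1408  31:785
  32:1928  33:741  34:283  35:1545  36:800  37:996  38:1724  39:971
  40:2125  41:485  42:3283  43:1823  44:351  45:316  46:186  47:197
  48:3201  49:3000  50:278  51:3008  52:2777  53:1919  54:2683  55:1076
  56:2515  57:452  58:1185
Giant step factor: 2473^(-59) ≡ 1757 (mod 3457).
Scan 222·1757^i mod 3457 for i = 0, 1, …:
  i=0: 222   i=1: 2870   i=2: 2284   i=3: 2868
  i=4: 2227   i=5: 2972   i=6: 1734   i=7: 1021
  i=8: 3171   i=9: 2220     …   i=33: 2043
  i=34: 1185
Match at i=34, j=58: e = 34·59 + 58 = 2064.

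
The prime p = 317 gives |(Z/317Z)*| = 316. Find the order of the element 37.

The order of 37 must divide p − 1 = 316 = 2^2 · 79.
Divisors: 1, 2, 4, 79, 158, 316.
Check each in increasing order: 37^1 ≡ 37;  37^2 ≡ 101;  37^4 ≡ 57;  37^79 ≡ 316;  37^158 ≡ 1.
Smallest exponent giving 1 is 158.

158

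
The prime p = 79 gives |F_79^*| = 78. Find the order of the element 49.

39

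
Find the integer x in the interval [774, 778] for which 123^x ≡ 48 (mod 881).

Compute 123^774 mod 881 = 688, then multiply by 123 repeatedly:
  123^774=688  123^775=48
Found 48 at exponent 775.

775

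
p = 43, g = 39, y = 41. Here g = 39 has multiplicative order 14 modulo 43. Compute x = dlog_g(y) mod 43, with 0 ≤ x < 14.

4

Successive powers of 39 modulo 43:
  39^0=1  39^1=39  39^2=16  39^3=22  39^4=41
So 39^4 ≡ 41 (mod 43), giving x = 4.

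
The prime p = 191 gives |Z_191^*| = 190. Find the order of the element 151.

The order of 151 must divide p − 1 = 190 = 2 · 5 · 19.
Divisors: 1, 2, 5, 10, 19, 38, 95, 190.
Check each in increasing order: 151^1 ≡ 151;  151^2 ≡ 72;  151^5 ≡ 66;  151^10 ≡ 154;  151^19 ≡ 152;  151^38 ≡ 184;  151^95 ≡ 190;  151^190 ≡ 1.
Smallest exponent giving 1 is 190.

190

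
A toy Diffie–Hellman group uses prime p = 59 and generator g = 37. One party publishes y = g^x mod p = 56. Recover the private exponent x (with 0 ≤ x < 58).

51

Baby-step giant-step with m = ceil(sqrt(58)) = 8.
Baby table (37^j mod 59 for j=0..7):
  0:1  1:37  2:12  3:31  4:26  5:18  6:17  7:39
Giant step factor: 37^(-8) ≡ 35 (mod 59).
Scan 56·35^i mod 59 for i = 0, 1, …:
  i=0: 56   i=1: 13   i=2: 42   i=3: 54
  i=4: 2   i=5: 11   i=6: 31
Match at i=6, j=3: x = 6·8 + 3 = 51.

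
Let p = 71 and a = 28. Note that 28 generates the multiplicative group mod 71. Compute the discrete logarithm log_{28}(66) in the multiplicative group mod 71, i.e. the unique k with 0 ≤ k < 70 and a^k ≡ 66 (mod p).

Baby-step giant-step with m = ceil(sqrt(70)) = 9.
Baby table (28^j mod 71 for j=0..8):
  0:1  1:28  2:3  3:13  4:9  5:39  6:27  7:46
  8:10
Giant step factor: 28^(-9) ≡ 53 (mod 71).
Scan 66·53^i mod 71 for i = 0, 1, …:
  i=0: 66   i=1: 19   i=2: 13
Match at i=2, j=3: k = 2·9 + 3 = 21.

21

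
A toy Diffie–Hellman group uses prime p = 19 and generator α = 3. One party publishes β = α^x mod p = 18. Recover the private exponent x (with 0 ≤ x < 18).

Successive powers of 3 modulo 19:
  3^0=1  3^1=3  3^2=9  3^3=8  3^4=5  3^5=15
  3^6=7  3^7=2  3^8=6  3^9=18
So 3^9 ≡ 18 (mod 19), giving x = 9.

9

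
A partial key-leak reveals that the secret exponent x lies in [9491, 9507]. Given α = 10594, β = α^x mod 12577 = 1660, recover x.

9499

Compute 10594^9491 mod 12577 = 11935, then multiply by 10594 repeatedly:
  10594^9491=11935  10594^9492=2809  10594^9493=1364  10594^9494=11820  10594^9495=4468
  10594^9496=6741  10594^9497=1948  10594^9498=10832  10594^9499=1660
Found 1660 at exponent 9499.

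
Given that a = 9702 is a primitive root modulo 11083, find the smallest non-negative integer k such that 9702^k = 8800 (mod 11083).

Baby-step giant-step with m = ceil(sqrt(11082)) = 106.
Baby table (9702^j mod 11083 for j=0..105):
  0:1  1:9702  2:885  3:8028  4:7415  5:577  6:1139  7:827
  8:10545  9:417  10:439  11:3306  12:610  13:10981  14:7866  15:9477
  16:1286  17:8397  18:7644  19:5735  20:4310  21:10544  22:1798  23:10637
  24:6361  25:4278  26:10404  27:6727  28:8650  29:1824  30:7980  31:7205
  32:2429  33:3700  34:10646  35:5015  36:1160  37:5075  38:6964  39:2760
  40:992  41:4340  42:2363  43:6182  44:7651  45:7151  46:10505  47:242
  48:9371  49:3593  50:3251  51:10067  52:6638  53:9646  54:640  55:2800
  56:1167  57:6491  58:2076  59:3541  60:8565  61:8379  62:10336  63:888
  64:3885  65:10070  66:2495  67:1218  68:2558  69:2879  70:2898  71:9908
  72:4557  73:1927  74:9816  75:9696  76:9171  77:2718  78:3579  79:419
  80:8760  81:5076  82:5583  83:3645  84:9020  85:672  86:2940  87:7321
  88:8478  89:6613  90:10922  91:681  92:1594  93:4203  94:3149  95:6850
  96:5032  97:10932  98:9037  99:10444  100:6902  101:10801  102:1537  103:5339
  104:8119  105:3657
Giant step factor: 9702^(-106) ≡ 2963 (mod 11083).
Scan 8800·2963^i mod 11083 for i = 0, 1, …:
  i=0: 8800   i=1: 7184   i=2: 6832   i=3: 5658
  i=4: 7158   i=5: 7375   i=6: 7532   i=7: 7237
  i=8: 8709   i=9: 3543     …   i=102: 10909
  i=103: 5339
Match at i=103, j=103: k = 103·106 + 103 = 11021.

11021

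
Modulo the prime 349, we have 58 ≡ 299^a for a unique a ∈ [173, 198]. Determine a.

177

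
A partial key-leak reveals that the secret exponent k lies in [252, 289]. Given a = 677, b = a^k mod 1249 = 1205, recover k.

263

Compute 677^252 mod 1249 = 800, then multiply by 677 repeatedly:
  677^252=800  677^253=783  677^254=515  677^255=184  677^256=917
  677^257=56  677^258=442  677^259=723  677^260=1112  677^261=926
  677^262=1153  677^263=1205
Found 1205 at exponent 263.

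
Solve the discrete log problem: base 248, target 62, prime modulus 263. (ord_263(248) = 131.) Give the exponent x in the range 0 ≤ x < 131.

Baby-step giant-step with m = ceil(sqrt(131)) = 12.
Baby table (248^j mod 263 for j=0..11):
  0:1  1:248  2:225  3:44  4:129  5:169  6:95  7:153
  8:72  9:235  10:157  11:12
Giant step factor: 248^(-12) ≡ 244 (mod 263).
Scan 62·244^i mod 263 for i = 0, 1, …:
  i=0: 62   i=1: 137   i=2: 27   i=3: 13
  i=4: 16   i=5: 222   i=6: 253   i=7: 190
  i=8: 72
Match at i=8, j=8: x = 8·12 + 8 = 104.

104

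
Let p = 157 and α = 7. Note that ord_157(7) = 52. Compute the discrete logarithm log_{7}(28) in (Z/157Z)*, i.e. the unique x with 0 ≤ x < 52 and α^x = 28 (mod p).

39

Baby-step giant-step with m = ceil(sqrt(52)) = 8.
Baby table (7^j mod 157 for j=0..7):
  0:1  1:7  2:49  3:29  4:46  5:8  6:56  7:78
Giant step factor: 7^(-8) ≡ 67 (mod 157).
Scan 28·67^i mod 157 for i = 0, 1, …:
  i=0: 28   i=1: 149   i=2: 92   i=3: 41
  i=4: 78
Match at i=4, j=7: x = 4·8 + 7 = 39.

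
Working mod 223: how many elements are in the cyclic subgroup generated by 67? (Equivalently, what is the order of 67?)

The order of 67 must divide p − 1 = 222 = 2 · 3 · 37.
Divisors: 1, 2, 3, 6, 37, 74, 111, 222.
Check each in increasing order: 67^1 ≡ 67;  67^2 ≡ 29;  67^3 ≡ 159;  67^6 ≡ 82;  67^37 ≡ 184;  67^74 ≡ 183;  67^111 ≡ 222;  67^222 ≡ 1.
Smallest exponent giving 1 is 222.

222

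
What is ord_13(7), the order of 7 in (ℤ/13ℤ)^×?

12

The order of 7 must divide p − 1 = 12 = 2^2 · 3.
Divisors: 1, 2, 3, 4, 6, 12.
Check each in increasing order: 7^1 ≡ 7;  7^2 ≡ 10;  7^3 ≡ 5;  7^4 ≡ 9;  7^6 ≡ 12;  7^12 ≡ 1.
Smallest exponent giving 1 is 12.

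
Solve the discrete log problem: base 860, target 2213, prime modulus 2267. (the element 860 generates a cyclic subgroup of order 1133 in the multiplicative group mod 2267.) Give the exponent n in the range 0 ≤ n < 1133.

49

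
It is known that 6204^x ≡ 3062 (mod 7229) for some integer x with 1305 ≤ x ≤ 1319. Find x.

1311

Compute 6204^1305 mod 7229 = 458, then multiply by 6204 repeatedly:
  6204^1305=458  6204^1306=435  6204^1307=2323  6204^1308=4495  6204^1309=4727
  6204^1310=5484  6204^1311=3062
Found 3062 at exponent 1311.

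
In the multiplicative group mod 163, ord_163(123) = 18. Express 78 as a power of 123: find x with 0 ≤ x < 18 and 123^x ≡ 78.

13

Successive powers of 123 modulo 163:
  123^0=1  123^1=123  123^2=133  123^3=59  123^4=85  123^5=23
  123^6=58  123^7=125  123^8=53  123^9=162  123^10=40  123^11=30
  123^12=104  123^13=78
So 123^13 ≡ 78 (mod 163), giving x = 13.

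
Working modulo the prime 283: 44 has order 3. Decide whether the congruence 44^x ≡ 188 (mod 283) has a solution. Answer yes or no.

no

⟨44⟩ has order 3; its elements mod 283 are {1, 44, 238}.
188 is not in this set.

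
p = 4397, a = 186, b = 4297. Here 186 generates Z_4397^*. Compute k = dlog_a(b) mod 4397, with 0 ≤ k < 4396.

Baby-step giant-step with m = ceil(sqrt(4396)) = 67.
Baby table (186^j mod 4397 for j=0..66):
  0:1  1:186  2:3817  3:2045  4:2228  5:1090  6:478  7:968
  8:4168  9:1376  10:910  11:2174  12:4237  13:1019  14:463  15:2575
  16:4074  17:1480  18:2666  19:3412  20:1464  21:4087  22:3898  23:3920
  24:3615  25:4046  26:669  27:1318  28:3313  29:638  30:4346  31:3705
  32:3198  33:1233  34:694  35:1571  36:2004  37:3396  38:2885  39:176
  40:1957  41:3448  42:3763  43:795  44:2769  45:585  46:3282  47:3666
  48:341  49:1868  50:85  51:2619  52:3464  53:2342  54:309  55:313
  56:1057  57:3134  58:2520  59:2638  60:2601  61:116  62:3988  63:3072
  64:4179  65:3422  66:3324
Giant step factor: 186^(-67) ≡ 3917 (mod 4397).
Scan 4297·3917^i mod 4397 for i = 0, 1, …:
  i=0: 4297   i=1: 4030   i=2: 280   i=3: 1907
  i=4: 3613   i=5: 2575
Match at i=5, j=15: k = 5·67 + 15 = 350.

350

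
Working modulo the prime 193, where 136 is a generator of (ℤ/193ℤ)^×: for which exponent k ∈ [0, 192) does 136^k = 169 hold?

Baby-step giant-step with m = ceil(sqrt(192)) = 14.
Baby table (136^j mod 193 for j=0..13):
  0:1  1:136  2:161  3:87  4:59  5:111  6:42  7:115
  8:7  9:180  10:162  11:30  12:27  13:5
Giant step factor: 136^(-14) ≡ 86 (mod 193).
Scan 169·86^i mod 193 for i = 0, 1, …:
  i=0: 169   i=1: 59
Match at i=1, j=4: k = 1·14 + 4 = 18.

18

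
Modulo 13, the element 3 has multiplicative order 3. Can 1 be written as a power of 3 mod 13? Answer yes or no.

⟨3⟩ has order 3; its elements mod 13 are {1, 3, 9}.
1 is in this set.

yes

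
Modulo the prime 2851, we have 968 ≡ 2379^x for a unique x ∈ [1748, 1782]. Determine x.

1765

Compute 2379^1748 mod 2851 = 2055, then multiply by 2379 repeatedly:
  2379^1748=2055  2379^1749=2231  2379^1750=1838  2379^1751=2019  2379^1752=2117
  2379^1753=1477  2379^1754=1351  2379^1755=952  2379^1756=1114  2379^1757=1627
  2379^1758=1826  2379^1759=1981  2379^1760=96  2379^1761=304  2379^1762=1913
  2379^1763=831  2379^1764=1206  2379^1765=968
Found 968 at exponent 1765.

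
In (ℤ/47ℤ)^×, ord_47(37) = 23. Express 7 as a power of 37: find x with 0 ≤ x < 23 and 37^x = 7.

15

Successive powers of 37 modulo 47:
  37^0=1  37^1=37  37^2=6  37^3=34  37^4=36  37^5=16
  37^6=28  37^7=2  37^8=27  37^9=12  37^10=21  37^11=25
  37^12=32  37^13=9  37^14=4  37^15=7
So 37^15 ≡ 7 (mod 47), giving x = 15.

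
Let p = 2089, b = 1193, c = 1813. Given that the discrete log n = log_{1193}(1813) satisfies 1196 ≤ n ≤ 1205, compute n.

1199

Compute 1193^1196 mod 2089 = 139, then multiply by 1193 repeatedly:
  1193^1196=139  1193^1197=796  1193^1198=1222  1193^1199=1813
Found 1813 at exponent 1199.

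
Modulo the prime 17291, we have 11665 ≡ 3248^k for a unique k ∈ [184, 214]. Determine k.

194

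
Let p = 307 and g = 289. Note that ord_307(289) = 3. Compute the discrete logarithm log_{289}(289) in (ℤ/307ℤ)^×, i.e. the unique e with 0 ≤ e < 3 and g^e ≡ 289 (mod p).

Successive powers of 289 modulo 307:
  289^0=1  289^1=289
So 289^1 ≡ 289 (mod 307), giving e = 1.

1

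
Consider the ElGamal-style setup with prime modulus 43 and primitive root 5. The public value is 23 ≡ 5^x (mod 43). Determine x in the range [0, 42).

4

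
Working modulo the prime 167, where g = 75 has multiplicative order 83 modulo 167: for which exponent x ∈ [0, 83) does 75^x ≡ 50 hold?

16

Successive powers of 75 modulo 167:
  75^0=1  75^1=75  75^2=114  75^3=33  75^4=137  75^5=88
  75^6=87  75^7=12  75^8=65  75^9=32  75^10=62  75^11=141
  75^12=54  75^13=42  75^14=144  75^15=112  75^16=50
So 75^16 ≡ 50 (mod 167), giving x = 16.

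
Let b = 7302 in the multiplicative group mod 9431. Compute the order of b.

9430

The order of 7302 must divide p − 1 = 9430 = 2 · 5 · 23 · 41.
Divisors: 1, 2, 5, 10, 23, 41, 46, 82, 115, 205, 230, 410, 943, 1886, 4715, 9430.
Check each in increasing order: 7302^1 ≡ 7302;  7302^2 ≡ 5761;  7302^5 ≡ 6916;  7302^10 ≡ 6455;  7302^23 ≡ 3665;  7302^41 ≡ 509;  7302^46 ≡ 2481;  7302^82 ≡ 4444;  7302^115 ≡ 2808;  7302^205 ≡ 5375;  7302^230 ≡ 548;  7302^410 ≡ 3472;  7302^943 ≡ 9258;  7302^1886 ≡ 1636;  7302^4715 ≡ 9430;  7302^9430 ≡ 1.
Smallest exponent giving 1 is 9430.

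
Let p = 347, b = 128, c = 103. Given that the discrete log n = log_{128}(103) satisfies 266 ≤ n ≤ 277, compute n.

271

Compute 128^266 mod 347 = 329, then multiply by 128 repeatedly:
  128^266=329  128^267=125  128^268=38  128^269=6  128^270=74
  128^271=103
Found 103 at exponent 271.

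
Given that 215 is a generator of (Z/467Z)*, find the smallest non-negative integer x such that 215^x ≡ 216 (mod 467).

203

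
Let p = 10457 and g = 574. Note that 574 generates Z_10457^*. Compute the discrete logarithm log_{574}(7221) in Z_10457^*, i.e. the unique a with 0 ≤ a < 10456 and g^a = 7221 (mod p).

Baby-step giant-step with m = ceil(sqrt(10456)) = 103.
Baby table (574^j mod 10457 for j=0..102):
  0:1  1:574  2:5309  3:4379  4:3866  5:2200  6:7960  7:9788
  8:2903  9:3659  10:8866  11:6982  12:2637  13:7830  14:8367  15:2895
  16:9524  17:8222  18:3321  19:3080  20:687  21:7429  22:8247  23:7214
  24:10321  25:5592  26:9966  27:505  28:7531  29:4053  30:4968  31:7328
  32:2558  33:4312  34:7236  35:2035  36:7363  37:1734  38:1901  39:3646
  40:1404  41:707  42:8452  43:9857  44:681  45:3985  46:7764  47:1854
  48:8039  49:2849  50:4034  51:4519  52:570  53:3013  54:4057  55:7264
  56:7650  57:9617  58:9319  59:5579  60:2504  61:4687  62:2889  63:6080
  64:7739  65:8418  66:798  67:8401  68:1497  69:1804  70:253  71:9281
  72:4681  73:9902  74:5597  75:2379  76:6136  77:8512  78:2469  79:5511
  80:5300  81:9670  82:8370  83:4617  84:4537  85:445  86:4462  87:9680
  88:3653  89:5422  90:6499  91:7734  92:5548  93:5624  94:7420  95:3081
  96:1261  97:2281  98:2169  99:623  100:2064  101:3095  102:9297
Giant step factor: 574^(-103) ≡ 7091 (mod 10457).
Scan 7221·7091^i mod 10457 for i = 0, 1, …:
  i=0: 7221   i=1: 6639   i=2: 10192   i=3: 3145
  i=4: 6871   i=5: 3098   i=6: 8218   i=7: 7434
  i=8: 757   i=9: 3446     …   i=42: 9851
  i=43: 681
Match at i=43, j=44: a = 43·103 + 44 = 4473.

4473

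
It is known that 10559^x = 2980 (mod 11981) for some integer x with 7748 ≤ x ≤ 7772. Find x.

7760

Compute 10559^7748 mod 11981 = 4313, then multiply by 10559 repeatedly:
  10559^7748=4313  10559^7749=1186  10559^7750=2829  10559^7751=2778  10559^7752=3414
  10559^7753=9578  10559^7754=2481  10559^7755=6413  10559^7756=10236  10559^7757=1323
  10559^7758=11692  10559^7759=3604  10559^7760=2980
Found 2980 at exponent 7760.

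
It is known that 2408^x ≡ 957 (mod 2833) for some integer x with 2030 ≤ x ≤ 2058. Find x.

Compute 2408^2030 mod 2833 = 269, then multiply by 2408 repeatedly:
  2408^2030=269  2408^2031=1828  2408^2032=2175  2408^2033=2016  2408^2034=1599
  2408^2035=345  2408^2036=691  2408^2037=957
Found 957 at exponent 2037.

2037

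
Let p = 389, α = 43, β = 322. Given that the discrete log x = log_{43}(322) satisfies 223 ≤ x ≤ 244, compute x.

226

Compute 43^223 mod 389 = 319, then multiply by 43 repeatedly:
  43^223=319  43^224=102  43^225=107  43^226=322
Found 322 at exponent 226.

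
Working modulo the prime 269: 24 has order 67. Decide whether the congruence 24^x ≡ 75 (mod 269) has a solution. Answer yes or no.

75 ∈ ⟨24⟩ iff 75^67 ≡ 1 (mod 269), since |⟨24⟩| = 67.
75^67 mod 269 = 187.
Since 187 ≠ 1, 75 does not lie in the subgroup.

no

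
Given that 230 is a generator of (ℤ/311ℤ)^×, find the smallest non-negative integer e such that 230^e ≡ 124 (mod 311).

Baby-step giant-step with m = ceil(sqrt(310)) = 18.
Baby table (230^j mod 311 for j=0..17):
  0:1  1:230  2:30  3:58  4:278  5:185  6:254  7:263
  8:156  9:115  10:15  11:29  12:139  13:248  14:127  15:287
  16:78  17:213
Giant step factor: 230^(-18) ≡ 166 (mod 311).
Scan 124·166^i mod 311 for i = 0, 1, …:
  i=0: 124   i=1: 58
Match at i=1, j=3: e = 1·18 + 3 = 21.

21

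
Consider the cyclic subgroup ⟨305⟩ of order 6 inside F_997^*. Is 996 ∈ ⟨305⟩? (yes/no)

yes

996 ∈ ⟨305⟩ iff 996^6 ≡ 1 (mod 997), since |⟨305⟩| = 6.
996^6 mod 997 = 1.
Since 1 = 1, 996 lies in the subgroup.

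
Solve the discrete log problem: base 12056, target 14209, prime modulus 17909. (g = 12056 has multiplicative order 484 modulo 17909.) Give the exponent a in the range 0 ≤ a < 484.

284

Baby-step giant-step with m = ceil(sqrt(484)) = 22.
Baby table (12056^j mod 17909 for j=0..21):
  0:1  1:12056  2:15601  3:5338  4:7891  5:1288  6:1025  7:190
  8:16197  9:9205  10:11316  11:12843  12:11903  13:15660  14:282  15:14991
  16:11777  17:960  18:4546  19:5036  20:2506  21:17762
Giant step factor: 12056^(-22) ≡ 15809 (mod 17909).
Scan 14209·15809^i mod 17909 for i = 0, 1, …:
  i=0: 14209   i=1: 15403   i=2: 15263   i=3: 4810
  i=4: 17585   i=5: 17767   i=6: 11656   i=7: 4003
  i=8: 10930   i=9: 6338   i=10: 14496   i=11: 3700
  i=12: 2506
Match at i=12, j=20: a = 12·22 + 20 = 284.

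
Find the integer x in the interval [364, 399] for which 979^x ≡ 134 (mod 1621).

Compute 979^364 mod 1621 = 513, then multiply by 979 repeatedly:
  979^364=513  979^365=1338  979^366=134
Found 134 at exponent 366.

366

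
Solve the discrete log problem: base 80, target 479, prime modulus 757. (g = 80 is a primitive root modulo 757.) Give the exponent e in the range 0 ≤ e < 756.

Baby-step giant-step with m = ceil(sqrt(756)) = 28.
Baby table (80^j mod 757 for j=0..27):
  0:1  1:80  2:344  3:268  4:244  5:595  6:666  7:290
  8:490  9:593  10:506  11:359  12:711  13:105  14:73  15:541
  16:131  17:639  18:401  19:286  20:170  21:731  22:191  23:140
  24:602  25:469  26:427  27:95
Giant step factor: 80^(-28) ≡ 429 (mod 757).
Scan 479·429^i mod 757 for i = 0, 1, …:
  i=0: 479   i=1: 344
Match at i=1, j=2: e = 1·28 + 2 = 30.

30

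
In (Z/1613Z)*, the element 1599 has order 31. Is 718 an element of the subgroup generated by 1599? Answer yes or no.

no

718 ∈ ⟨1599⟩ iff 718^31 ≡ 1 (mod 1613), since |⟨1599⟩| = 31.
718^31 mod 1613 = 4.
Since 4 ≠ 1, 718 does not lie in the subgroup.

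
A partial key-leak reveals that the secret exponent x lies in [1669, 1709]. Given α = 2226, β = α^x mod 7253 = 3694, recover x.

1671

Compute 2226^1669 mod 7253 = 1065, then multiply by 2226 repeatedly:
  2226^1669=1065  2226^1670=6212  2226^1671=3694
Found 3694 at exponent 1671.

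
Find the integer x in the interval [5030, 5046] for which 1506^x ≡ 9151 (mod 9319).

Compute 1506^5030 mod 9319 = 3605, then multiply by 1506 repeatedly:
  1506^5030=3605  1506^5031=5472  1506^5032=2836  1506^5033=2914  1506^5034=8554
  1506^5035=3466  1506^5036=1156  1506^5037=7602  1506^5038=4880  1506^5039=5908
  1506^5040=7122  1506^5041=8882  1506^5042=3527  1506^5043=9151
Found 9151 at exponent 5043.

5043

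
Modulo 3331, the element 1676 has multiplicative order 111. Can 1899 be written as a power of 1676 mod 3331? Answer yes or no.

1899 ∈ ⟨1676⟩ iff 1899^111 ≡ 1 (mod 3331), since |⟨1676⟩| = 111.
1899^111 mod 3331 = 1.
Since 1 = 1, 1899 lies in the subgroup.

yes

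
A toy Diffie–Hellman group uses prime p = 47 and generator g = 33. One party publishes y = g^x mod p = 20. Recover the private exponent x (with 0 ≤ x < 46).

15

Baby-step giant-step with m = ceil(sqrt(46)) = 7.
Baby table (33^j mod 47 for j=0..6):
  0:1  1:33  2:8  3:29  4:17  5:44  6:42
Giant step factor: 33^(-7) ≡ 45 (mod 47).
Scan 20·45^i mod 47 for i = 0, 1, …:
  i=0: 20   i=1: 7   i=2: 33
Match at i=2, j=1: x = 2·7 + 1 = 15.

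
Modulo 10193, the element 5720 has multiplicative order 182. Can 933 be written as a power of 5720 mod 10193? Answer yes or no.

no

933 ∈ ⟨5720⟩ iff 933^182 ≡ 1 (mod 10193), since |⟨5720⟩| = 182.
933^182 mod 10193 = 4729.
Since 4729 ≠ 1, 933 does not lie in the subgroup.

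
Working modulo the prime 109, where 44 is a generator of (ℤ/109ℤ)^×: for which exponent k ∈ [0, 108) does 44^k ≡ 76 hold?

81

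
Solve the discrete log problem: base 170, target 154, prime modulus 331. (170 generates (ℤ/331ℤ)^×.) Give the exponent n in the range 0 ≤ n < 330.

219

Baby-step giant-step with m = ceil(sqrt(330)) = 19.
Baby table (170^j mod 331 for j=0..18):
  0:1  1:170  2:103  3:298  4:17  5:242  6:96  7:101
  8:289  9:142  10:308  11:62  12:279  13:97  14:271  15:61
  16:109  17:325  18:304
Giant step factor: 170^(-19) ≡ 158 (mod 331).
Scan 154·158^i mod 331 for i = 0, 1, …:
  i=0: 154   i=1: 169   i=2: 222   i=3: 321
  i=4: 75   i=5: 265   i=6: 164   i=7: 94
  i=8: 288   i=9: 157   i=10: 312   i=11: 308
Match at i=11, j=10: n = 11·19 + 10 = 219.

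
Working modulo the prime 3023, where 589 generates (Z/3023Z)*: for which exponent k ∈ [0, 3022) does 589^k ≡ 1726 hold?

Baby-step giant-step with m = ceil(sqrt(3022)) = 55.
Baby table (589^j mod 3023 for j=0..54):
  0:1  1:589  2:2299  3:2830  4:1197  5:674  6:973  7:1750
  8:2930  9:2660  10:826  11:2834  12:530  13:801  14:201  15:492
  16:2603  17:506  18:1780  19:2462  20:2101  21:1082  22:2468  23:2612
  24:2784  25:1310  26:725  27:782  28:1102  29:2156  30:224  31:1947
  32:1066  33:2113  34:2104  35:2849  36:296  37:2033  38:329  39:309
  40:621  41:3009  42:823  43:1067  44:2702  45:1380  46:2656  47:1493
  48:2707  49:1302  50:2059  51:528  52:2646  53:1649  54:878
Giant step factor: 589^(-55) ≡ 405 (mod 3023).
Scan 1726·405^i mod 3023 for i = 0, 1, …:
  i=0: 1726   i=1: 717   i=2: 177   i=3: 2156
Match at i=3, j=29: k = 3·55 + 29 = 194.

194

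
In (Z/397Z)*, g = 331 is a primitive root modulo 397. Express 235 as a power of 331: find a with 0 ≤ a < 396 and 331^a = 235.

383

Baby-step giant-step with m = ceil(sqrt(396)) = 20.
Baby table (331^j mod 397 for j=0..19):
  0:1  1:331  2:386  3:329  4:121  5:351  6:257  7:109
  8:349  9:389  10:131  11:88  12:147  13:223  14:368  15:326
  16:319  17:384  18:64  19:143
Giant step factor: 331^(-20) ≡ 75 (mod 397).
Scan 235·75^i mod 397 for i = 0, 1, …:
  i=0: 235   i=1: 157   i=2: 262   i=3: 197
  i=4: 86   i=5: 98   i=6: 204   i=7: 214
  i=8: 170   i=9: 46     …   i=18: 232
  i=19: 329
Match at i=19, j=3: a = 19·20 + 3 = 383.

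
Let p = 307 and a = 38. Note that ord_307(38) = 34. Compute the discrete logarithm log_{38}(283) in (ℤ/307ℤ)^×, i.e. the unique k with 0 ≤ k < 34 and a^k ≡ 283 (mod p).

Successive powers of 38 modulo 307:
  38^0=1  38^1=38  38^2=216  38^3=226  38^4=299  38^5=3
  38^6=114  38^7=34  38^8=64  38^9=283
So 38^9 ≡ 283 (mod 307), giving k = 9.

9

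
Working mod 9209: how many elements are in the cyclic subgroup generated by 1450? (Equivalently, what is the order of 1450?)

The order of 1450 must divide p − 1 = 9208 = 2^3 · 1151.
Divisors: 1, 2, 4, 8, 1151, 2302, 4604, 9208.
Check each in increasing order: 1450^1 ≡ 1450;  1450^2 ≡ 2848;  1450^4 ≡ 7184;  1450^8 ≡ 2620;  1450^1151 ≡ 346;  1450^2302 ≡ 9208;  1450^4604 ≡ 1.
Smallest exponent giving 1 is 4604.

4604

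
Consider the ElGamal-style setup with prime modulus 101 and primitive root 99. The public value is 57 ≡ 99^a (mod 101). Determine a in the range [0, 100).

Successive powers of 99 modulo 101:
  99^0=1  99^1=99  99^2=4  99^3=93  99^4=16  99^5=69
  99^6=64  99^7=74  99^8=54  99^9=94  99^10=14  99^11=73
  99^12=56  99^13=90  99^14=22  99^15=57
So 99^15 ≡ 57 (mod 101), giving a = 15.

15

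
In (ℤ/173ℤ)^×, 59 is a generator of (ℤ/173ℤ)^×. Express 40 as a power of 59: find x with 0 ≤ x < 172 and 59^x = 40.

74

Baby-step giant-step with m = ceil(sqrt(172)) = 14.
Baby table (59^j mod 173 for j=0..13):
  0:1  1:59  2:21  3:28  4:95  5:69  6:92  7:65
  8:29  9:154  10:90  11:120  12:160  13:98
Giant step factor: 59^(-14) ≡ 64 (mod 173).
Scan 40·64^i mod 173 for i = 0, 1, …:
  i=0: 40   i=1: 138   i=2: 9   i=3: 57
  i=4: 15   i=5: 95
Match at i=5, j=4: x = 5·14 + 4 = 74.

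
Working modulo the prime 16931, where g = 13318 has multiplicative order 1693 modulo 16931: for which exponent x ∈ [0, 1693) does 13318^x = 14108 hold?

603

Baby-step giant-step with m = ceil(sqrt(1693)) = 42.
Baby table (13318^j mod 16931 for j=0..41):
  0:1  1:13318  2:16899  3:14030  4:1024  5:8177  6:1094  7:9232
  8:15785  9:9334  10:2810  11:6070  12:11666  13:8932  14:16101  15:2003
  16:9629  17:3628  18:13561  19:2421  20:6254  21:7183  22:3044  23:7178
  24:4178  25:7338  26:1752  27:2218  28:11660  29:13679  30:16293  31:2478
  32:3485  33:5359  34:6997  35:14753  36:13130  37:1972  38:3115  39:4620
  40:1906  41:4539
Giant step factor: 13318^(-42) ≡ 4107 (mod 16931).
Scan 14108·4107^i mod 16931 for i = 0, 1, …:
  i=0: 14108   i=1: 3674   i=2: 3597   i=3: 9047
  i=4: 9415   i=5: 13932   i=6: 8875   i=7: 14113
  i=8: 7278   i=9: 7531     …   i=13: 7120
  i=14: 2003
Match at i=14, j=15: x = 14·42 + 15 = 603.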